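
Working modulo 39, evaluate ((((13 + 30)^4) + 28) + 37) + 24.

33

13 + 30 = 43 ≡ 4 (mod 39)
(4)^4 ≡ 22 (mod 39)
22 + 28 = 50 ≡ 11 (mod 39)
11 + 37 = 48 ≡ 9 (mod 39)
9 + 24 = 33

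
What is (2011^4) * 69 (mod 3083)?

1439

(2011)^4 ≡ 2523 (mod 3083)
2523 * 69 = 174087 ≡ 1439 (mod 3083)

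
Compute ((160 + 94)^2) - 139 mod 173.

21

160 + 94 = 254 ≡ 81 (mod 173)
(81)^2 ≡ 160 (mod 173)
160 - 139 = 21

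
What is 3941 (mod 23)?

3941 = 171*23 + 8, so 3941 ≡ 8 (mod 23).

8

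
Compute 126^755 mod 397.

755 in binary is 1011110011, i.e. 755 = 512 + 128 + 64 + 32 + 16 + 2 + 1.
126^1 ≡ 126 (mod 397)
126^2 ≡ 126^2 = 15876 ≡ 393 (mod 397)
126^4 ≡ 393^2 = 154449 ≡ 16 (mod 397)
126^8 ≡ 16^2 = 256 (mod 397)
126^16 ≡ 256^2 = 65536 ≡ 31 (mod 397)
126^32 ≡ 31^2 = 961 ≡ 167 (mod 397)
126^64 ≡ 167^2 = 27889 ≡ 99 (mod 397)
126^128 ≡ 99^2 = 9801 ≡ 273 (mod 397)
126^256 ≡ 273^2 = 74529 ≡ 290 (mod 397)
126^512 ≡ 290^2 = 84100 ≡ 333 (mod 397)
126^755 = 126^512 × 126^128 × 126^64 × 126^32 × 126^16 × 126^2 × 126^1 ≡ 333 × 273 × 99 × 167 × 31 × 393 × 126 (mod 397).
Accumulate the product:
333 × 273 = 90909 ≡ 393
393 × 99 = 38907 ≡ 1
1 × 167 = 167
167 × 31 = 5177 ≡ 16
16 × 393 = 6288 ≡ 333
333 × 126 = 41958 ≡ 273

273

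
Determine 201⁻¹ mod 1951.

893

Run the extended Euclidean algorithm:
1951 = 9×201 + 142
201 = 1×142 + 59
142 = 2×59 + 24
59 = 2×24 + 11
24 = 2×11 + 2
11 = 5×2 + 1
2 = 2×1 + 0
gcd(201, 1951) = 1, so the inverse exists.
Bézout: 1 = −92×1951 + 893×201.
So 201⁻¹ ≡ 893 (mod 1951).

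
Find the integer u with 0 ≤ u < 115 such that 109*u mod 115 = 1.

By the extended Euclidean algorithm:
115 = 1*109 + 6
109 = 18*6 + 1
6 = 6*1 + 0
gcd(109, 115) = 1, so the inverse exists.
Bézout: 1 = −18*115 + 19*109.
So 109⁻¹ ≡ 19 (mod 115).

19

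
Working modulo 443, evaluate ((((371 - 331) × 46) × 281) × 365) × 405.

371 - 331 = 40
40 × 46 = 1840 ≡ 68 (mod 443)
68 × 281 = 19108 ≡ 59 (mod 443)
59 × 365 = 21535 ≡ 271 (mod 443)
271 × 405 = 109755 ≡ 334 (mod 443)

334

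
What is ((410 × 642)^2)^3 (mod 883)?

199

410 × 642 = 263220 ≡ 86 (mod 883)
(86)^2 ≡ 332 (mod 883)
(332)^3 ≡ 199 (mod 883)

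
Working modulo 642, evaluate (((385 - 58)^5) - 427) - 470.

138

385 - 58 = 327
(327)^5 ≡ 393 (mod 642)
393 - 427 = -34 ≡ 608 (mod 642)
608 - 470 = 138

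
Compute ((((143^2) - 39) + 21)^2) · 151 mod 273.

(143)^2 ≡ 247 (mod 273)
247 - 39 = 208
208 + 21 = 229
(229)^2 ≡ 25 (mod 273)
25 · 151 = 3775 ≡ 226 (mod 273)

226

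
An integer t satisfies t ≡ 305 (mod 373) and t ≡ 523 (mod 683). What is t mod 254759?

373⁻¹ mod 683: 373*412 ≡ 1 (mod 683), so 373⁻¹ ≡ 412.
t = 305 + 373*((523 − 305)*412 mod 683) = 305 + 373*343 = 128244.
Check: 128244 mod 373 = 305, 128244 mod 683 = 523. ✓

128244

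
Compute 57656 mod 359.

216

57656 = 160*359 + 216, so 57656 ≡ 216 (mod 359).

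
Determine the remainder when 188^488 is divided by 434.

488 in binary is 111101000, i.e. 488 = 256 + 128 + 64 + 32 + 8.
188^1 ≡ 188 (mod 434)
188^2 ≡ 188^2 = 35344 ≡ 190 (mod 434)
188^4 ≡ 190^2 = 36100 ≡ 78 (mod 434)
188^8 ≡ 78^2 = 6084 ≡ 8 (mod 434)
188^16 ≡ 8^2 = 64 (mod 434)
188^32 ≡ 64^2 = 4096 ≡ 190 (mod 434)
188^64 ≡ 190^2 = 36100 ≡ 78 (mod 434)
188^128 ≡ 78^2 = 6084 ≡ 8 (mod 434)
188^256 ≡ 8^2 = 64 (mod 434)
188^488 = 188^256 × 188^128 × 188^64 × 188^32 × 188^8 ≡ 64 × 8 × 78 × 190 × 8 (mod 434).
Accumulate the product:
64 × 8 = 512 ≡ 78
78 × 78 = 6084 ≡ 8
8 × 190 = 1520 ≡ 218
218 × 8 = 1744 ≡ 8

8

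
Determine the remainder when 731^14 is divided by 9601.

14 in binary is 1110, i.e. 14 = 8 + 4 + 2.
731^1 ≡ 731 (mod 9601)
731^2 ≡ 731^2 = 534361 ≡ 6306 (mod 9601)
731^4 ≡ 6306^2 = 39765636 ≡ 7895 (mod 9601)
731^8 ≡ 7895^2 = 62331025 ≡ 1333 (mod 9601)
731^14 = 731^8 × 731^4 × 731^2 ≡ 1333 × 7895 × 6306 (mod 9601).
Accumulate the product:
1333 × 7895 = 10524035 ≡ 1339
1339 × 6306 = 8443734 ≡ 4455

4455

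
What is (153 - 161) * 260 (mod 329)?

153 - 161 = -8 ≡ 321 (mod 329)
321 * 260 = 83460 ≡ 223 (mod 329)

223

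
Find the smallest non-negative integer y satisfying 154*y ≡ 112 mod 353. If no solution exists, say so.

gcd(154, 353) = 1, so a unique solution mod 353 exists.
154⁻¹ ≡ 149 (mod 353).
y ≡ 149*112 ≡ 97 (mod 353).

97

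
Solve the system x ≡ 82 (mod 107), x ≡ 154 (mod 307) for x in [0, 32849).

107⁻¹ mod 307: 107×66 ≡ 1 (mod 307), so 107⁻¹ ≡ 66.
x = 82 + 107×((154 − 82)×66 mod 307) = 82 + 107×147 = 15811.

15811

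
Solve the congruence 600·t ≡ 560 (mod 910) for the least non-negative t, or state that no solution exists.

gcd(600, 910) = 10, and 10 | 560, so solutions exist.
Divide through by 10: 60·t ≡ 56 (mod 91).
60⁻¹ ≡ 44 (mod 91).
t ≡ 44·56 ≡ 7 (mod 91).
The smallest non-negative solution is t = 7.

7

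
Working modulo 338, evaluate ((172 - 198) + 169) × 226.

172 - 198 = -26 ≡ 312 (mod 338)
312 + 169 = 481 ≡ 143 (mod 338)
143 × 226 = 32318 ≡ 208 (mod 338)

208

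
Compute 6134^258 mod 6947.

5119

Using repeated squaring:
258 in binary is 100000010, i.e. 258 = 256 + 2.
6134^1 ≡ 6134 (mod 6947)
6134^2 ≡ 6134^2 = 37625956 ≡ 1004 (mod 6947)
6134^4 ≡ 1004^2 = 1008016 ≡ 701 (mod 6947)
6134^8 ≡ 701^2 = 491401 ≡ 5111 (mod 6947)
6134^16 ≡ 5111^2 = 26122321 ≡ 1601 (mod 6947)
6134^32 ≡ 1601^2 = 2563201 ≡ 6705 (mod 6947)
6134^64 ≡ 6705^2 = 44957025 ≡ 2988 (mod 6947)
6134^128 ≡ 2988^2 = 8928144 ≡ 1249 (mod 6947)
6134^256 ≡ 1249^2 = 1560001 ≡ 3873 (mod 6947)
6134^258 = 6134^256 · 6134^2 ≡ 3873 · 1004 (mod 6947).
3873 · 1004 = 3888492 ≡ 5119 (mod 6947).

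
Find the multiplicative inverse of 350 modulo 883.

386

Run the extended Euclidean algorithm:
883 = 2×350 + 183
350 = 1×183 + 167
183 = 1×167 + 16
167 = 10×16 + 7
16 = 2×7 + 2
7 = 3×2 + 1
2 = 2×1 + 0
gcd(350, 883) = 1, so the inverse exists.
Bézout: 1 = −153×883 + 386×350.
So 350⁻¹ ≡ 386 (mod 883).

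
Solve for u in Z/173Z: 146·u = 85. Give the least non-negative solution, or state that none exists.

gcd(146, 173) = 1, so a unique solution mod 173 exists.
146⁻¹ ≡ 32 (mod 173).
u ≡ 32·85 ≡ 125 (mod 173).

125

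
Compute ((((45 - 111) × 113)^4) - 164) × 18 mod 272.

104

45 - 111 = -66 ≡ 206 (mod 272)
206 × 113 = 23278 ≡ 158 (mod 272)
(158)^4 ≡ 64 (mod 272)
64 - 164 = -100 ≡ 172 (mod 272)
172 × 18 = 3096 ≡ 104 (mod 272)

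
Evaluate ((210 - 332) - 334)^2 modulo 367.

210 - 332 = -122 ≡ 245 (mod 367)
245 - 334 = -89 ≡ 278 (mod 367)
(278)^2 ≡ 214 (mod 367)

214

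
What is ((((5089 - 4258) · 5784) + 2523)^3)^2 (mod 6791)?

360

5089 - 4258 = 831
831 · 5784 = 4806504 ≡ 5267 (mod 6791)
5267 + 2523 = 7790 ≡ 999 (mod 6791)
(999)^3 ≡ 2707 (mod 6791)
(2707)^2 ≡ 360 (mod 6791)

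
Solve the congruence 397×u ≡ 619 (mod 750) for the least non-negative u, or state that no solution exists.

gcd(397, 750) = 1, so a unique solution mod 750 exists.
397⁻¹ ≡ 733 (mod 750).
u ≡ 733×619 ≡ 727 (mod 750).

727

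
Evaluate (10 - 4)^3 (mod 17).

10 - 4 = 6
(6)^3 ≡ 12 (mod 17)

12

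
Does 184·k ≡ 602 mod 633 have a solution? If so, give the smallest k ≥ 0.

134

gcd(184, 633) = 1, so a unique solution mod 633 exists.
184⁻¹ ≡ 547 (mod 633).
k ≡ 547·602 ≡ 134 (mod 633).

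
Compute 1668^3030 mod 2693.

Using repeated squaring:
3030 in binary is 101111010110, i.e. 3030 = 2048 + 512 + 256 + 128 + 64 + 16 + 4 + 2.
1668^1 ≡ 1668 (mod 2693)
1668^2 ≡ 1668^2 = 2782224 ≡ 355 (mod 2693)
1668^4 ≡ 355^2 = 126025 ≡ 2147 (mod 2693)
1668^8 ≡ 2147^2 = 4609609 ≡ 1886 (mod 2693)
1668^16 ≡ 1886^2 = 3556996 ≡ 2236 (mod 2693)
1668^32 ≡ 2236^2 = 4999696 ≡ 1488 (mod 2693)
1668^64 ≡ 1488^2 = 2214144 ≡ 498 (mod 2693)
1668^128 ≡ 498^2 = 248004 ≡ 248 (mod 2693)
1668^256 ≡ 248^2 = 61504 ≡ 2258 (mod 2693)
1668^512 ≡ 2258^2 = 5098564 ≡ 715 (mod 2693)
1668^1024 ≡ 715^2 = 511225 ≡ 2248 (mod 2693)
1668^2048 ≡ 2248^2 = 5053504 ≡ 1436 (mod 2693)
1668^3030 = 1668^2048 × 1668^512 × 1668^256 × 1668^128 × 1668^64 × 1668^16 × 1668^4 × 1668^2 ≡ 1436 × 715 × 2258 × 248 × 498 × 2236 × 2147 × 355 (mod 2693).
Accumulate the product:
1436 × 715 = 1026740 ≡ 707
707 × 2258 = 1596406 ≡ 2150
2150 × 248 = 533200 ≡ 2679
2679 × 498 = 1334142 ≡ 1107
1107 × 2236 = 2475252 ≡ 385
385 × 2147 = 826595 ≡ 2537
2537 × 355 = 900635 ≡ 1173

1173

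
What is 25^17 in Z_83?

By square-and-multiply:
17 in binary is 10001, i.e. 17 = 16 + 1.
25^1 ≡ 25 (mod 83)
25^2 ≡ 25^2 = 625 ≡ 44 (mod 83)
25^4 ≡ 44^2 = 1936 ≡ 27 (mod 83)
25^8 ≡ 27^2 = 729 ≡ 65 (mod 83)
25^16 ≡ 65^2 = 4225 ≡ 75 (mod 83)
25^17 = 25^16 × 25^1 ≡ 75 × 25 (mod 83).
75 × 25 = 1875 ≡ 49 (mod 83).

49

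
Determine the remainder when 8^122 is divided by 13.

Compute successive squares:
122 in binary is 1111010, i.e. 122 = 64 + 32 + 16 + 8 + 2.
8^1 ≡ 8 (mod 13)
8^2 ≡ 8^2 = 64 ≡ 12 (mod 13)
8^4 ≡ 12^2 = 144 ≡ 1 (mod 13)
8^8 ≡ 1^2 = 1 (mod 13)
8^16 ≡ 1^2 = 1 (mod 13)
8^32 ≡ 1^2 = 1 (mod 13)
8^64 ≡ 1^2 = 1 (mod 13)
8^122 = 8^64 × 8^32 × 8^16 × 8^8 × 8^2 ≡ 1 × 1 × 1 × 1 × 12 (mod 13).
Accumulate the product:
1 × 1 = 1
1 × 1 = 1
1 × 1 = 1
1 × 12 = 12

12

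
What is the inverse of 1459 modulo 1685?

Run the extended Euclidean algorithm:
1685 = 1×1459 + 226
1459 = 6×226 + 103
226 = 2×103 + 20
103 = 5×20 + 3
20 = 6×3 + 2
3 = 1×2 + 1
2 = 2×1 + 0
gcd(1459, 1685) = 1, so the inverse exists.
Back-substitute for 1:
1 = 1×3 − 1×2
  = −1×20 + 7×3
  = 7×103 − 36×20
  = −36×226 + 79×103
  = 79×1459 − 510×226
  = −510×1685 + 589×1459
So 1459⁻¹ ≡ 589 (mod 1685).

589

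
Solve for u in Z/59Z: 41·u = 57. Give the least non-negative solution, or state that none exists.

46

gcd(41, 59) = 1, so a unique solution mod 59 exists.
41⁻¹ ≡ 36 (mod 59).
u ≡ 36·57 ≡ 46 (mod 59).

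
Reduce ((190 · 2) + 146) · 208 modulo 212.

16

190 · 2 = 380 ≡ 168 (mod 212)
168 + 146 = 314 ≡ 102 (mod 212)
102 · 208 = 21216 ≡ 16 (mod 212)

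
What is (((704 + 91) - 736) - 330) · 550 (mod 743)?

293

704 + 91 = 795 ≡ 52 (mod 743)
52 - 736 = -684 ≡ 59 (mod 743)
59 - 330 = -271 ≡ 472 (mod 743)
472 · 550 = 259600 ≡ 293 (mod 743)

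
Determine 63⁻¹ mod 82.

Apply the Euclidean algorithm and back-substitute:
82 = 1*63 + 19
63 = 3*19 + 6
19 = 3*6 + 1
6 = 6*1 + 0
gcd(63, 82) = 1, so the inverse exists.
Back-substitute for 1:
1 = 1*19 − 3*6
  = −3*63 + 10*19
  = 10*82 − 13*63
So 63⁻¹ ≡ −13 ≡ 69 (mod 82).

69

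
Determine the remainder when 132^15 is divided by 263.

15 in binary is 1111, i.e. 15 = 8 + 4 + 2 + 1.
132^1 ≡ 132 (mod 263)
132^2 ≡ 132^2 = 17424 ≡ 66 (mod 263)
132^4 ≡ 66^2 = 4356 ≡ 148 (mod 263)
132^8 ≡ 148^2 = 21904 ≡ 75 (mod 263)
132^15 = 132^8 · 132^4 · 132^2 · 132^1 ≡ 75 · 148 · 66 · 132 (mod 263).
Accumulate the product:
75 · 148 = 11100 ≡ 54
54 · 66 = 3564 ≡ 145
145 · 132 = 19140 ≡ 204

204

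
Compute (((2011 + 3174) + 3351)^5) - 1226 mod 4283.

516

2011 + 3174 = 5185 ≡ 902 (mod 4283)
902 + 3351 = 4253
(4253)^5 ≡ 1742 (mod 4283)
1742 - 1226 = 516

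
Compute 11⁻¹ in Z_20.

11

Apply the Euclidean algorithm and back-substitute:
20 = 1·11 + 9
11 = 1·9 + 2
9 = 4·2 + 1
2 = 2·1 + 0
gcd(11, 20) = 1, so the inverse exists.
Back-substitute for 1:
1 = 1·9 − 4·2
  = −4·11 + 5·9
  = 5·20 − 9·11
So 11⁻¹ ≡ −9 ≡ 11 (mod 20).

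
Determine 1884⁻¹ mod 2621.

2621 = 1×1884 + 737
1884 = 2×737 + 410
737 = 1×410 + 327
410 = 1×327 + 83
327 = 3×83 + 78
83 = 1×78 + 5
78 = 15×5 + 3
5 = 1×3 + 2
3 = 1×2 + 1
2 = 2×1 + 0
gcd(1884, 2621) = 1, so the inverse exists.
Back-substitute for 1:
1 = 1×3 − 1×2
  = −1×5 + 2×3
  = 2×78 − 31×5
  = −31×83 + 33×78
  = 33×327 − 130×83
  = −130×410 + 163×327
  = 163×737 − 293×410
  = −293×1884 + 749×737
  = 749×2621 − 1042×1884
So 1884⁻¹ ≡ −1042 ≡ 1579 (mod 2621).

1579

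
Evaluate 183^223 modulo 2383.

1904

223 in binary is 11011111, i.e. 223 = 128 + 64 + 16 + 8 + 4 + 2 + 1.
183^1 ≡ 183 (mod 2383)
183^2 ≡ 183^2 = 33489 ≡ 127 (mod 2383)
183^4 ≡ 127^2 = 16129 ≡ 1831 (mod 2383)
183^8 ≡ 1831^2 = 3352561 ≡ 2063 (mod 2383)
183^16 ≡ 2063^2 = 4255969 ≡ 2314 (mod 2383)
183^32 ≡ 2314^2 = 5354596 ≡ 2378 (mod 2383)
183^64 ≡ 2378^2 = 5654884 ≡ 25 (mod 2383)
183^128 ≡ 25^2 = 625 (mod 2383)
183^223 = 183^128 × 183^64 × 183^16 × 183^8 × 183^4 × 183^2 × 183^1 ≡ 625 × 25 × 2314 × 2063 × 1831 × 127 × 183 (mod 2383).
Accumulate the product:
625 × 25 = 15625 ≡ 1327
1327 × 2314 = 3070678 ≡ 1374
1374 × 2063 = 2834562 ≡ 1175
1175 × 1831 = 2151425 ≡ 1959
1959 × 127 = 248793 ≡ 961
961 × 183 = 175863 ≡ 1904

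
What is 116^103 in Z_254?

Using repeated squaring:
103 in binary is 1100111, i.e. 103 = 64 + 32 + 4 + 2 + 1.
116^1 ≡ 116 (mod 254)
116^2 ≡ 116^2 = 13456 ≡ 248 (mod 254)
116^4 ≡ 248^2 = 61504 ≡ 36 (mod 254)
116^8 ≡ 36^2 = 1296 ≡ 26 (mod 254)
116^16 ≡ 26^2 = 676 ≡ 168 (mod 254)
116^32 ≡ 168^2 = 28224 ≡ 30 (mod 254)
116^64 ≡ 30^2 = 900 ≡ 138 (mod 254)
116^103 = 116^64 × 116^32 × 116^4 × 116^2 × 116^1 ≡ 138 × 30 × 36 × 248 × 116 (mod 254).
Accumulate the product:
138 × 30 = 4140 ≡ 76
76 × 36 = 2736 ≡ 196
196 × 248 = 48608 ≡ 94
94 × 116 = 10904 ≡ 236

236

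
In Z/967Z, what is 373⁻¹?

70

By the extended Euclidean algorithm:
967 = 2*373 + 221
373 = 1*221 + 152
221 = 1*152 + 69
152 = 2*69 + 14
69 = 4*14 + 13
14 = 1*13 + 1
13 = 13*1 + 0
gcd(373, 967) = 1, so the inverse exists.
Back-substitute for 1:
1 = 1*14 − 1*13
  = −1*69 + 5*14
  = 5*152 − 11*69
  = −11*221 + 16*152
  = 16*373 − 27*221
  = −27*967 + 70*373
So 373⁻¹ ≡ 70 (mod 967).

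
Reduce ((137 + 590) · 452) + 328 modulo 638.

362

137 + 590 = 727 ≡ 89 (mod 638)
89 · 452 = 40228 ≡ 34 (mod 638)
34 + 328 = 362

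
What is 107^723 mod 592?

Using repeated squaring:
107^1 ≡ 107 (mod 592)
107^2 ≡ 107^2 = 11449 ≡ 201 (mod 592)
107^4 ≡ 201^2 = 40401 ≡ 145 (mod 592)
107^8 ≡ 145^2 = 21025 ≡ 305 (mod 592)
107^16 ≡ 305^2 = 93025 ≡ 81 (mod 592)
107^32 ≡ 81^2 = 6561 ≡ 49 (mod 592)
107^64 ≡ 49^2 = 2401 ≡ 33 (mod 592)
107^128 ≡ 33^2 = 1089 ≡ 497 (mod 592)
107^256 ≡ 497^2 = 247009 ≡ 145 (mod 592)
107^512 ≡ 145^2 = 21025 ≡ 305 (mod 592)
107^723 = 107^512 · 107^128 · 107^64 · 107^16 · 107^2 · 107^1 ≡ 305 · 497 · 33 · 81 · 201 · 107 (mod 592).
Accumulate the product:
305 · 497 = 151585 ≡ 33
33 · 33 = 1089 ≡ 497
497 · 81 = 40257 ≡ 1
1 · 201 = 201
201 · 107 = 21507 ≡ 195

195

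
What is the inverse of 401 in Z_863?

99

Apply the Euclidean algorithm and back-substitute:
863 = 2×401 + 61
401 = 6×61 + 35
61 = 1×35 + 26
35 = 1×26 + 9
26 = 2×9 + 8
9 = 1×8 + 1
8 = 8×1 + 0
gcd(401, 863) = 1, so the inverse exists.
Back-substitute for 1:
1 = 1×9 − 1×8
  = −1×26 + 3×9
  = 3×35 − 4×26
  = −4×61 + 7×35
  = 7×401 − 46×61
  = −46×863 + 99×401
So 401⁻¹ ≡ 99 (mod 863).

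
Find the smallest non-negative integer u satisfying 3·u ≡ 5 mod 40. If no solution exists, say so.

gcd(3, 40) = 1, so a unique solution mod 40 exists.
3⁻¹ ≡ 27 (mod 40).
u ≡ 27·5 ≡ 15 (mod 40).

15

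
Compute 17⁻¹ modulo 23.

19

Run the extended Euclidean algorithm:
23 = 1·17 + 6
17 = 2·6 + 5
6 = 1·5 + 1
5 = 5·1 + 0
gcd(17, 23) = 1, so the inverse exists.
Bézout: 1 = 3·23 − 4·17.
So 17⁻¹ ≡ −4 ≡ 19 (mod 23).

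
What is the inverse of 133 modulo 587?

128

587 = 4*133 + 55
133 = 2*55 + 23
55 = 2*23 + 9
23 = 2*9 + 5
9 = 1*5 + 4
5 = 1*4 + 1
4 = 4*1 + 0
gcd(133, 587) = 1, so the inverse exists.
Back-substitute for 1:
1 = 1*5 − 1*4
  = −1*9 + 2*5
  = 2*23 − 5*9
  = −5*55 + 12*23
  = 12*133 − 29*55
  = −29*587 + 128*133
So 133⁻¹ ≡ 128 (mod 587).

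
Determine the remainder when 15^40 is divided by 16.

By square-and-multiply:
15^1 ≡ 15 (mod 16)
15^2 ≡ 15^2 = 225 ≡ 1 (mod 16)
15^4 ≡ 1^2 = 1 (mod 16)
15^8 ≡ 1^2 = 1 (mod 16)
15^16 ≡ 1^2 = 1 (mod 16)
15^32 ≡ 1^2 = 1 (mod 16)
15^40 = 15^32 × 15^8 ≡ 1 × 1 (mod 16).
1 × 1 = 1 ≡ 1 (mod 16).

1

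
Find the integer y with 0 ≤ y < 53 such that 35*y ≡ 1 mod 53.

By the extended Euclidean algorithm:
53 = 1·35 + 18
35 = 1·18 + 17
18 = 1·17 + 1
17 = 17·1 + 0
gcd(35, 53) = 1, so the inverse exists.
Bézout: 1 = 2·53 − 3·35.
So 35⁻¹ ≡ −3 ≡ 50 (mod 53).

50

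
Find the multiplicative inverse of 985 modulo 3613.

By the extended Euclidean algorithm:
3613 = 3×985 + 658
985 = 1×658 + 327
658 = 2×327 + 4
327 = 81×4 + 3
4 = 1×3 + 1
3 = 3×1 + 0
gcd(985, 3613) = 1, so the inverse exists.
Bézout: 1 = 247×3613 − 906×985.
So 985⁻¹ ≡ −906 ≡ 2707 (mod 3613).

2707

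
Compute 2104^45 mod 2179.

Using repeated squaring:
2104^1 ≡ 2104 (mod 2179)
2104^2 ≡ 2104^2 = 4426816 ≡ 1267 (mod 2179)
2104^4 ≡ 1267^2 = 1605289 ≡ 1545 (mod 2179)
2104^8 ≡ 1545^2 = 2387025 ≡ 1020 (mod 2179)
2104^16 ≡ 1020^2 = 1040400 ≡ 1017 (mod 2179)
2104^32 ≡ 1017^2 = 1034289 ≡ 1443 (mod 2179)
2104^45 = 2104^32 × 2104^8 × 2104^4 × 2104^1 ≡ 1443 × 1020 × 1545 × 2104 (mod 2179).
Accumulate the product:
1443 × 1020 = 1471860 ≡ 1035
1035 × 1545 = 1599075 ≡ 1868
1868 × 2104 = 3930272 ≡ 1535

1535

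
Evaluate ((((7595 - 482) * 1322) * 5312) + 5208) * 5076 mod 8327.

923

7595 - 482 = 7113
7113 * 1322 = 9403386 ≡ 2203 (mod 8327)
2203 * 5312 = 11702336 ≡ 2901 (mod 8327)
2901 + 5208 = 8109
8109 * 5076 = 41161284 ≡ 923 (mod 8327)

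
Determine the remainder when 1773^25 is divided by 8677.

8406

Compute successive squares:
25 in binary is 11001, i.e. 25 = 16 + 8 + 1.
1773^1 ≡ 1773 (mod 8677)
1773^2 ≡ 1773^2 = 3143529 ≡ 2455 (mod 8677)
1773^4 ≡ 2455^2 = 6027025 ≡ 5187 (mod 8677)
1773^8 ≡ 5187^2 = 26904969 ≡ 6269 (mod 8677)
1773^16 ≡ 6269^2 = 39300361 ≡ 2228 (mod 8677)
1773^25 = 1773^16 × 1773^8 × 1773^1 ≡ 2228 × 6269 × 1773 (mod 8677).
Accumulate the product:
2228 × 6269 = 13967332 ≡ 6039
6039 × 1773 = 10707147 ≡ 8406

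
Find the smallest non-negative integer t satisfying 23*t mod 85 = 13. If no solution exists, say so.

gcd(23, 85) = 1, so a unique solution mod 85 exists.
23⁻¹ ≡ 37 (mod 85).
t ≡ 37*13 ≡ 56 (mod 85).

56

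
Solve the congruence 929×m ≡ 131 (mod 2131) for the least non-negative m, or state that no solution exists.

1810

gcd(929, 2131) = 1, so a unique solution mod 2131 exists.
929⁻¹ ≡ 1608 (mod 2131).
m ≡ 1608×131 ≡ 1810 (mod 2131).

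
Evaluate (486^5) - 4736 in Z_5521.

5317

(486)^5 ≡ 4532 (mod 5521)
4532 - 4736 = -204 ≡ 5317 (mod 5521)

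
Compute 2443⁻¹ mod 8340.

5527

By the extended Euclidean algorithm:
8340 = 3*2443 + 1011
2443 = 2*1011 + 421
1011 = 2*421 + 169
421 = 2*169 + 83
169 = 2*83 + 3
83 = 27*3 + 2
3 = 1*2 + 1
2 = 2*1 + 0
gcd(2443, 8340) = 1, so the inverse exists.
Bézout: 1 = 824*8340 − 2813*2443.
So 2443⁻¹ ≡ −2813 ≡ 5527 (mod 8340).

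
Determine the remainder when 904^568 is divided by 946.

388

904^1 ≡ 904 (mod 946)
904^2 ≡ 904^2 = 817216 ≡ 818 (mod 946)
904^4 ≡ 818^2 = 669124 ≡ 302 (mod 946)
904^8 ≡ 302^2 = 91204 ≡ 388 (mod 946)
904^16 ≡ 388^2 = 150544 ≡ 130 (mod 946)
904^32 ≡ 130^2 = 16900 ≡ 818 (mod 946)
904^64 ≡ 818^2 = 669124 ≡ 302 (mod 946)
904^128 ≡ 302^2 = 91204 ≡ 388 (mod 946)
904^256 ≡ 388^2 = 150544 ≡ 130 (mod 946)
904^512 ≡ 130^2 = 16900 ≡ 818 (mod 946)
904^568 = 904^512 × 904^32 × 904^16 × 904^8 ≡ 818 × 818 × 130 × 388 (mod 946).
Accumulate the product:
818 × 818 = 669124 ≡ 302
302 × 130 = 39260 ≡ 474
474 × 388 = 183912 ≡ 388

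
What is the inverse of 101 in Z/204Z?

101

204 = 2×101 + 2
101 = 50×2 + 1
2 = 2×1 + 0
gcd(101, 204) = 1, so the inverse exists.
Bézout: 1 = −50×204 + 101×101.
So 101⁻¹ ≡ 101 (mod 204).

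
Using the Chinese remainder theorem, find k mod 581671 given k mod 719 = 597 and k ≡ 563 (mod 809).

220611

719⁻¹ mod 809: 719·800 ≡ 1 (mod 809), so 719⁻¹ ≡ 800.
k = 597 + 719·((563 − 597)·800 mod 809) = 597 + 719·306 = 220611.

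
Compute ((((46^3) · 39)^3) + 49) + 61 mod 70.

(46)^3 ≡ 36 (mod 70)
36 · 39 = 1404 ≡ 4 (mod 70)
(4)^3 ≡ 64 (mod 70)
64 + 49 = 113 ≡ 43 (mod 70)
43 + 61 = 104 ≡ 34 (mod 70)

34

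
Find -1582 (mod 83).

78

-1582 = -20*83 + 78, so -1582 ≡ 78 (mod 83).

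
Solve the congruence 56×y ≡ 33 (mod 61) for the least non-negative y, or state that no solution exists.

gcd(56, 61) = 1, so a unique solution mod 61 exists.
56⁻¹ ≡ 12 (mod 61).
y ≡ 12×33 ≡ 30 (mod 61).

30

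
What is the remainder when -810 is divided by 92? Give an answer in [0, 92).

-810 = -9·92 + 18, so -810 ≡ 18 (mod 92).

18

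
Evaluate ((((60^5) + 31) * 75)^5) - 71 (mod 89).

(60)^5 ≡ 58 (mod 89)
58 + 31 = 89 ≡ 0 (mod 89)
0 * 75 = 0
(0)^5 ≡ 0 (mod 89)
0 - 71 = -71 ≡ 18 (mod 89)

18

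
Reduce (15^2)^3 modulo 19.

(15)^2 ≡ 16 (mod 19)
(16)^3 ≡ 11 (mod 19)

11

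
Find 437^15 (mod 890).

15 in binary is 1111, i.e. 15 = 8 + 4 + 2 + 1.
437^1 ≡ 437 (mod 890)
437^2 ≡ 437^2 = 190969 ≡ 509 (mod 890)
437^4 ≡ 509^2 = 259081 ≡ 91 (mod 890)
437^8 ≡ 91^2 = 8281 ≡ 271 (mod 890)
437^15 = 437^8 * 437^4 * 437^2 * 437^1 ≡ 271 * 91 * 509 * 437 (mod 890).
Accumulate the product:
271 * 91 = 24661 ≡ 631
631 * 509 = 321179 ≡ 779
779 * 437 = 340423 ≡ 443

443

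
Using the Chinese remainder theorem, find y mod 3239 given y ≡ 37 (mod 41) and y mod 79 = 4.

2374

41⁻¹ mod 79: 41·27 ≡ 1 (mod 79), so 41⁻¹ ≡ 27.
y = 37 + 41·((4 − 37)·27 mod 79) = 37 + 41·57 = 2374.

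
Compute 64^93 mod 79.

By square-and-multiply:
64^1 ≡ 64 (mod 79)
64^2 ≡ 64^2 = 4096 ≡ 67 (mod 79)
64^4 ≡ 67^2 = 4489 ≡ 65 (mod 79)
64^8 ≡ 65^2 = 4225 ≡ 38 (mod 79)
64^16 ≡ 38^2 = 1444 ≡ 22 (mod 79)
64^32 ≡ 22^2 = 484 ≡ 10 (mod 79)
64^64 ≡ 10^2 = 100 ≡ 21 (mod 79)
64^93 = 64^64 · 64^16 · 64^8 · 64^4 · 64^1 ≡ 21 · 22 · 38 · 65 · 64 (mod 79).
Accumulate the product:
21 · 22 = 462 ≡ 67
67 · 38 = 2546 ≡ 18
18 · 65 = 1170 ≡ 64
64 · 64 = 4096 ≡ 67

67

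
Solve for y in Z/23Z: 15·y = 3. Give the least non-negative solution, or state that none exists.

gcd(15, 23) = 1, so a unique solution mod 23 exists.
15⁻¹ ≡ 20 (mod 23).
y ≡ 20·3 ≡ 14 (mod 23).

14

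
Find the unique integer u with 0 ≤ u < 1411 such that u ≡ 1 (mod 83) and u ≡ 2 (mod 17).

83⁻¹ mod 17: 83×8 ≡ 1 (mod 17), so 83⁻¹ ≡ 8.
u = 1 + 83×((2 − 1)×8 mod 17) = 1 + 83×8 = 665.
Check: 665 mod 83 = 1, 665 mod 17 = 2. ✓

665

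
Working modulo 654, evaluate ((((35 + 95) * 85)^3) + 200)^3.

35 + 95 = 130
130 * 85 = 11050 ≡ 586 (mod 654)
(586)^3 ≡ 142 (mod 654)
142 + 200 = 342
(342)^3 ≡ 432 (mod 654)

432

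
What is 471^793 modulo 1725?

1161

471^1 ≡ 471 (mod 1725)
471^2 ≡ 471^2 = 221841 ≡ 1041 (mod 1725)
471^4 ≡ 1041^2 = 1083681 ≡ 381 (mod 1725)
471^8 ≡ 381^2 = 145161 ≡ 261 (mod 1725)
471^16 ≡ 261^2 = 68121 ≡ 846 (mod 1725)
471^32 ≡ 846^2 = 715716 ≡ 1566 (mod 1725)
471^64 ≡ 1566^2 = 2452356 ≡ 1131 (mod 1725)
471^128 ≡ 1131^2 = 1279161 ≡ 936 (mod 1725)
471^256 ≡ 936^2 = 876096 ≡ 1521 (mod 1725)
471^512 ≡ 1521^2 = 2313441 ≡ 216 (mod 1725)
471^793 = 471^512 · 471^256 · 471^16 · 471^8 · 471^1 ≡ 216 · 1521 · 846 · 261 · 471 (mod 1725).
Accumulate the product:
216 · 1521 = 328536 ≡ 786
786 · 846 = 664956 ≡ 831
831 · 261 = 216891 ≡ 1266
1266 · 471 = 596286 ≡ 1161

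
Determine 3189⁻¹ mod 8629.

Run the extended Euclidean algorithm:
8629 = 2·3189 + 2251
3189 = 1·2251 + 938
2251 = 2·938 + 375
938 = 2·375 + 188
375 = 1·188 + 187
188 = 1·187 + 1
187 = 187·1 + 0
gcd(3189, 8629) = 1, so the inverse exists.
Back-substitute for 1:
1 = 1·188 − 1·187
  = −1·375 + 2·188
  = 2·938 − 5·375
  = −5·2251 + 12·938
  = 12·3189 − 17·2251
  = −17·8629 + 46·3189
So 3189⁻¹ ≡ 46 (mod 8629).

46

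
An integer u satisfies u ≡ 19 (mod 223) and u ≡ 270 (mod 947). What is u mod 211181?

176412

223⁻¹ mod 947: 223·637 ≡ 1 (mod 947), so 223⁻¹ ≡ 637.
u = 19 + 223·((270 − 19)·637 mod 947) = 19 + 223·791 = 176412.
Check: 176412 mod 223 = 19, 176412 mod 947 = 270. ✓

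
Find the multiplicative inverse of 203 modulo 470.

470 = 2×203 + 64
203 = 3×64 + 11
64 = 5×11 + 9
11 = 1×9 + 2
9 = 4×2 + 1
2 = 2×1 + 0
gcd(203, 470) = 1, so the inverse exists.
Bézout: 1 = 92×470 − 213×203.
So 203⁻¹ ≡ −213 ≡ 257 (mod 470).

257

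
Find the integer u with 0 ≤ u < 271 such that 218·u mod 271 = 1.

By the extended Euclidean algorithm:
271 = 1·218 + 53
218 = 4·53 + 6
53 = 8·6 + 5
6 = 1·5 + 1
5 = 5·1 + 0
gcd(218, 271) = 1, so the inverse exists.
Back-substitute for 1:
1 = 1·6 − 1·5
  = −1·53 + 9·6
  = 9·218 − 37·53
  = −37·271 + 46·218
So 218⁻¹ ≡ 46 (mod 271).

46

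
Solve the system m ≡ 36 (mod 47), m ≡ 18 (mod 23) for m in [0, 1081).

47⁻¹ mod 23: 47*1 ≡ 1 (mod 23), so 47⁻¹ ≡ 1.
m = 36 + 47*((18 − 36)*1 mod 23) = 36 + 47*5 = 271.
Check: 271 mod 47 = 36, 271 mod 23 = 18. ✓

271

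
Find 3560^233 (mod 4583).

4406

Using repeated squaring:
233 in binary is 11101001, i.e. 233 = 128 + 64 + 32 + 8 + 1.
3560^1 ≡ 3560 (mod 4583)
3560^2 ≡ 3560^2 = 12673600 ≡ 1605 (mod 4583)
3560^4 ≡ 1605^2 = 2576025 ≡ 379 (mod 4583)
3560^8 ≡ 379^2 = 143641 ≡ 1568 (mod 4583)
3560^16 ≡ 1568^2 = 2458624 ≡ 2136 (mod 4583)
3560^32 ≡ 2136^2 = 4562496 ≡ 2411 (mod 4583)
3560^64 ≡ 2411^2 = 5812921 ≡ 1677 (mod 4583)
3560^128 ≡ 1677^2 = 2812329 ≡ 2950 (mod 4583)
3560^233 = 3560^128 * 3560^64 * 3560^32 * 3560^8 * 3560^1 ≡ 2950 * 1677 * 2411 * 1568 * 3560 (mod 4583).
Accumulate the product:
2950 * 1677 = 4947150 ≡ 2093
2093 * 2411 = 5046223 ≡ 340
340 * 1568 = 533120 ≡ 1492
1492 * 3560 = 5311520 ≡ 4406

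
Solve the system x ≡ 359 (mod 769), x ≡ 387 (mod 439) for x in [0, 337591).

769⁻¹ mod 439: 769×294 ≡ 1 (mod 439), so 769⁻¹ ≡ 294.
x = 359 + 769×((387 − 359)×294 mod 439) = 359 + 769×330 = 254129.

254129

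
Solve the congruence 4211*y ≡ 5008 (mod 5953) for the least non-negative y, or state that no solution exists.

gcd(4211, 5953) = 1, so a unique solution mod 5953 exists.
4211⁻¹ ≡ 2129 (mod 5953).
y ≡ 2129*5008 ≡ 209 (mod 5953).

209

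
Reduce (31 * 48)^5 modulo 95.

43

31 * 48 = 1488 ≡ 63 (mod 95)
(63)^5 ≡ 43 (mod 95)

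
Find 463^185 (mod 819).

Using repeated squaring:
185 in binary is 10111001, i.e. 185 = 128 + 32 + 16 + 8 + 1.
463^1 ≡ 463 (mod 819)
463^2 ≡ 463^2 = 214369 ≡ 610 (mod 819)
463^4 ≡ 610^2 = 372100 ≡ 274 (mod 819)
463^8 ≡ 274^2 = 75076 ≡ 547 (mod 819)
463^16 ≡ 547^2 = 299209 ≡ 274 (mod 819)
463^32 ≡ 274^2 = 75076 ≡ 547 (mod 819)
463^64 ≡ 547^2 = 299209 ≡ 274 (mod 819)
463^128 ≡ 274^2 = 75076 ≡ 547 (mod 819)
463^185 = 463^128 * 463^32 * 463^16 * 463^8 * 463^1 ≡ 547 * 547 * 274 * 547 * 463 (mod 819).
Accumulate the product:
547 * 547 = 299209 ≡ 274
274 * 274 = 75076 ≡ 547
547 * 547 = 299209 ≡ 274
274 * 463 = 126862 ≡ 736

736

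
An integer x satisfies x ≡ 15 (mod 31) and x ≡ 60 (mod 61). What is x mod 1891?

31⁻¹ mod 61: 31·2 ≡ 1 (mod 61), so 31⁻¹ ≡ 2.
x = 15 + 31·((60 − 15)·2 mod 61) = 15 + 31·29 = 914.

914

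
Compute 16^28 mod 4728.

Using repeated squaring:
16^1 ≡ 16 (mod 4728)
16^2 ≡ 16^2 = 256 (mod 4728)
16^4 ≡ 256^2 = 65536 ≡ 4072 (mod 4728)
16^8 ≡ 4072^2 = 16581184 ≡ 88 (mod 4728)
16^16 ≡ 88^2 = 7744 ≡ 3016 (mod 4728)
16^28 = 16^16 * 16^8 * 16^4 ≡ 3016 * 88 * 4072 (mod 4728).
Accumulate the product:
3016 * 88 = 265408 ≡ 640
640 * 4072 = 2606080 ≡ 952

952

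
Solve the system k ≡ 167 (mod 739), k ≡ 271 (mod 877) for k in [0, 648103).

234430

739⁻¹ mod 877: 739·197 ≡ 1 (mod 877), so 739⁻¹ ≡ 197.
k = 167 + 739·((271 − 167)·197 mod 877) = 167 + 739·317 = 234430.
Check: 234430 mod 739 = 167, 234430 mod 877 = 271. ✓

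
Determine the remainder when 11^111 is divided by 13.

111 in binary is 1101111, i.e. 111 = 64 + 32 + 8 + 4 + 2 + 1.
11^1 ≡ 11 (mod 13)
11^2 ≡ 11^2 = 121 ≡ 4 (mod 13)
11^4 ≡ 4^2 = 16 ≡ 3 (mod 13)
11^8 ≡ 3^2 = 9 (mod 13)
11^16 ≡ 9^2 = 81 ≡ 3 (mod 13)
11^32 ≡ 3^2 = 9 (mod 13)
11^64 ≡ 9^2 = 81 ≡ 3 (mod 13)
11^111 = 11^64 * 11^32 * 11^8 * 11^4 * 11^2 * 11^1 ≡ 3 * 9 * 9 * 3 * 4 * 11 (mod 13).
Accumulate the product:
3 * 9 = 27 ≡ 1
1 * 9 = 9
9 * 3 = 27 ≡ 1
1 * 4 = 4
4 * 11 = 44 ≡ 5

5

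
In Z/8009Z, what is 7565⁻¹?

3770

Run the extended Euclidean algorithm:
8009 = 1*7565 + 444
7565 = 17*444 + 17
444 = 26*17 + 2
17 = 8*2 + 1
2 = 2*1 + 0
gcd(7565, 8009) = 1, so the inverse exists.
Back-substitute for 1:
1 = 1*17 − 8*2
  = −8*444 + 209*17
  = 209*7565 − 3561*444
  = −3561*8009 + 3770*7565
So 7565⁻¹ ≡ 3770 (mod 8009).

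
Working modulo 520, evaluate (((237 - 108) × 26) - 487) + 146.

413

237 - 108 = 129
129 × 26 = 3354 ≡ 234 (mod 520)
234 - 487 = -253 ≡ 267 (mod 520)
267 + 146 = 413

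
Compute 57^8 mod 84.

57

57^1 ≡ 57 (mod 84)
57^2 ≡ 57^2 = 3249 ≡ 57 (mod 84)
57^4 ≡ 57^2 = 3249 ≡ 57 (mod 84)
57^8 ≡ 57^2 = 3249 ≡ 57 (mod 84)
So 57^8 ≡ 57 (mod 84).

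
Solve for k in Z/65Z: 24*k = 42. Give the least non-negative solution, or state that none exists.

gcd(24, 65) = 1, so a unique solution mod 65 exists.
24⁻¹ ≡ 19 (mod 65).
k ≡ 19*42 ≡ 18 (mod 65).

18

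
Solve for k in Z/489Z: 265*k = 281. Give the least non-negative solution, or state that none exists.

455

gcd(265, 489) = 1, so a unique solution mod 489 exists.
265⁻¹ ≡ 334 (mod 489).
k ≡ 334*281 ≡ 455 (mod 489).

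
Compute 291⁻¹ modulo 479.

Run the extended Euclidean algorithm:
479 = 1·291 + 188
291 = 1·188 + 103
188 = 1·103 + 85
103 = 1·85 + 18
85 = 4·18 + 13
18 = 1·13 + 5
13 = 2·5 + 3
5 = 1·3 + 2
3 = 1·2 + 1
2 = 2·1 + 0
gcd(291, 479) = 1, so the inverse exists.
Back-substitute for 1:
1 = 1·3 − 1·2
  = −1·5 + 2·3
  = 2·13 − 5·5
  = −5·18 + 7·13
  = 7·85 − 33·18
  = −33·103 + 40·85
  = 40·188 − 73·103
  = −73·291 + 113·188
  = 113·479 − 186·291
So 291⁻¹ ≡ −186 ≡ 293 (mod 479).

293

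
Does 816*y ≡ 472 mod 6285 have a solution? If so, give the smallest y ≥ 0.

no solution

gcd(816, 6285) = 3, and 3 does not divide 472.
So the congruence has no solution.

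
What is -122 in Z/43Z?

-122 = -3×43 + 7, so -122 ≡ 7 (mod 43).

7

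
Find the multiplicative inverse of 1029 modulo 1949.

By the extended Euclidean algorithm:
1949 = 1*1029 + 920
1029 = 1*920 + 109
920 = 8*109 + 48
109 = 2*48 + 13
48 = 3*13 + 9
13 = 1*9 + 4
9 = 2*4 + 1
4 = 4*1 + 0
gcd(1029, 1949) = 1, so the inverse exists.
Bézout: 1 = 236*1949 − 447*1029.
So 1029⁻¹ ≡ −447 ≡ 1502 (mod 1949).

1502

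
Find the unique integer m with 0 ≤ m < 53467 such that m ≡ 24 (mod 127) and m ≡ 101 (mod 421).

127⁻¹ mod 421: 127*242 ≡ 1 (mod 421), so 127⁻¹ ≡ 242.
m = 24 + 127*((101 − 24)*242 mod 421) = 24 + 127*110 = 13994.

13994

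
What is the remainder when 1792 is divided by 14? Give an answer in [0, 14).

1792 = 128*14 + 0, so 1792 ≡ 0 (mod 14).

0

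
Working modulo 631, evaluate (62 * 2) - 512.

62 * 2 = 124
124 - 512 = -388 ≡ 243 (mod 631)

243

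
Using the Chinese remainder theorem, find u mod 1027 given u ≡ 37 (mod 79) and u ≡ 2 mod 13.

79⁻¹ mod 13: 79×1 ≡ 1 (mod 13), so 79⁻¹ ≡ 1.
u = 37 + 79×((2 − 37)×1 mod 13) = 37 + 79×4 = 353.

353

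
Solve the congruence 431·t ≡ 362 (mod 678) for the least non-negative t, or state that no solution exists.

gcd(431, 678) = 1, so a unique solution mod 678 exists.
431⁻¹ ≡ 269 (mod 678).
t ≡ 269·362 ≡ 424 (mod 678).

424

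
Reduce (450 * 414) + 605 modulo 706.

450 * 414 = 186300 ≡ 622 (mod 706)
622 + 605 = 1227 ≡ 521 (mod 706)

521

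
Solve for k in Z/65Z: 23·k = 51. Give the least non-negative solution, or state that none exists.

gcd(23, 65) = 1, so a unique solution mod 65 exists.
23⁻¹ ≡ 17 (mod 65).
k ≡ 17·51 ≡ 22 (mod 65).

22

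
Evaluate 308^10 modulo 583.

121

Compute successive squares:
308^1 ≡ 308 (mod 583)
308^2 ≡ 308^2 = 94864 ≡ 418 (mod 583)
308^4 ≡ 418^2 = 174724 ≡ 407 (mod 583)
308^8 ≡ 407^2 = 165649 ≡ 77 (mod 583)
308^10 = 308^8 * 308^2 ≡ 77 * 418 (mod 583).
77 * 418 = 32186 ≡ 121 (mod 583).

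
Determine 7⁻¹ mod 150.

43

150 = 21*7 + 3
7 = 2*3 + 1
3 = 3*1 + 0
gcd(7, 150) = 1, so the inverse exists.
Back-substitute for 1:
1 = 1*7 − 2*3
  = −2*150 + 43*7
So 7⁻¹ ≡ 43 (mod 150).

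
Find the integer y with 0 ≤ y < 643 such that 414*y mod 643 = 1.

643 = 1*414 + 229
414 = 1*229 + 185
229 = 1*185 + 44
185 = 4*44 + 9
44 = 4*9 + 8
9 = 1*8 + 1
8 = 8*1 + 0
gcd(414, 643) = 1, so the inverse exists.
Back-substitute for 1:
1 = 1*9 − 1*8
  = −1*44 + 5*9
  = 5*185 − 21*44
  = −21*229 + 26*185
  = 26*414 − 47*229
  = −47*643 + 73*414
So 414⁻¹ ≡ 73 (mod 643).

73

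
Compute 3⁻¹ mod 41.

14

Run the extended Euclidean algorithm:
41 = 13·3 + 2
3 = 1·2 + 1
2 = 2·1 + 0
gcd(3, 41) = 1, so the inverse exists.
Bézout: 1 = −1·41 + 14·3.
So 3⁻¹ ≡ 14 (mod 41).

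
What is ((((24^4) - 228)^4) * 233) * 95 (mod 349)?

(24)^4 ≡ 226 (mod 349)
226 - 228 = -2 ≡ 347 (mod 349)
(347)^4 ≡ 16 (mod 349)
16 * 233 = 3728 ≡ 238 (mod 349)
238 * 95 = 22610 ≡ 274 (mod 349)

274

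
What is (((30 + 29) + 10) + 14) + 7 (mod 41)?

30 + 29 = 59 ≡ 18 (mod 41)
18 + 10 = 28
28 + 14 = 42 ≡ 1 (mod 41)
1 + 7 = 8

8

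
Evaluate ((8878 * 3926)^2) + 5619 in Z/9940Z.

8878 * 3926 = 34855028 ≡ 5388 (mod 9940)
(5388)^2 ≡ 5744 (mod 9940)
5744 + 5619 = 11363 ≡ 1423 (mod 9940)

1423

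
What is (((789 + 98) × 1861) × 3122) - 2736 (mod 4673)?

789 + 98 = 887
887 × 1861 = 1650707 ≡ 1138 (mod 4673)
1138 × 3122 = 3552836 ≡ 1356 (mod 4673)
1356 - 2736 = -1380 ≡ 3293 (mod 4673)

3293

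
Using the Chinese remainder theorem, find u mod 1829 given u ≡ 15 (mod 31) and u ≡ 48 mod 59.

31⁻¹ mod 59: 31·40 ≡ 1 (mod 59), so 31⁻¹ ≡ 40.
u = 15 + 31·((48 − 15)·40 mod 59) = 15 + 31·22 = 697.

697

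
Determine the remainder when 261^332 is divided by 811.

141

Compute successive squares:
332 in binary is 101001100, i.e. 332 = 256 + 64 + 8 + 4.
261^1 ≡ 261 (mod 811)
261^2 ≡ 261^2 = 68121 ≡ 808 (mod 811)
261^4 ≡ 808^2 = 652864 ≡ 9 (mod 811)
261^8 ≡ 9^2 = 81 (mod 811)
261^16 ≡ 81^2 = 6561 ≡ 73 (mod 811)
261^32 ≡ 73^2 = 5329 ≡ 463 (mod 811)
261^64 ≡ 463^2 = 214369 ≡ 265 (mod 811)
261^128 ≡ 265^2 = 70225 ≡ 479 (mod 811)
261^256 ≡ 479^2 = 229441 ≡ 739 (mod 811)
261^332 = 261^256 · 261^64 · 261^8 · 261^4 ≡ 739 · 265 · 81 · 9 (mod 811).
Accumulate the product:
739 · 265 = 195835 ≡ 384
384 · 81 = 31104 ≡ 286
286 · 9 = 2574 ≡ 141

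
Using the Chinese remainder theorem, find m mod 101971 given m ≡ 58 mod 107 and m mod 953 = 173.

107⁻¹ mod 953: 107*668 ≡ 1 (mod 953), so 107⁻¹ ≡ 668.
m = 58 + 107*((173 − 58)*668 mod 953) = 58 + 107*580 = 62118.

62118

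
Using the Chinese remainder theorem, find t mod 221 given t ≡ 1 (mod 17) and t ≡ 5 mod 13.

18

17⁻¹ mod 13: 17·10 ≡ 1 (mod 13), so 17⁻¹ ≡ 10.
t = 1 + 17·((5 − 1)·10 mod 13) = 1 + 17·1 = 18.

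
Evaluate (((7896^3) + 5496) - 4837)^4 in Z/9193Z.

547

(7896)^3 ≡ 4775 (mod 9193)
4775 + 5496 = 10271 ≡ 1078 (mod 9193)
1078 - 4837 = -3759 ≡ 5434 (mod 9193)
(5434)^4 ≡ 547 (mod 9193)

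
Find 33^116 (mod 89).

81

By square-and-multiply:
116 in binary is 1110100, i.e. 116 = 64 + 32 + 16 + 4.
33^1 ≡ 33 (mod 89)
33^2 ≡ 33^2 = 1089 ≡ 21 (mod 89)
33^4 ≡ 21^2 = 441 ≡ 85 (mod 89)
33^8 ≡ 85^2 = 7225 ≡ 16 (mod 89)
33^16 ≡ 16^2 = 256 ≡ 78 (mod 89)
33^32 ≡ 78^2 = 6084 ≡ 32 (mod 89)
33^64 ≡ 32^2 = 1024 ≡ 45 (mod 89)
33^116 = 33^64 · 33^32 · 33^16 · 33^4 ≡ 45 · 32 · 78 · 85 (mod 89).
Accumulate the product:
45 · 32 = 1440 ≡ 16
16 · 78 = 1248 ≡ 2
2 · 85 = 170 ≡ 81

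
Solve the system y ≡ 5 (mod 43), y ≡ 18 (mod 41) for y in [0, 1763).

1166

43⁻¹ mod 41: 43×21 ≡ 1 (mod 41), so 43⁻¹ ≡ 21.
y = 5 + 43×((18 − 5)×21 mod 41) = 5 + 43×27 = 1166.
Check: 1166 mod 43 = 5, 1166 mod 41 = 18. ✓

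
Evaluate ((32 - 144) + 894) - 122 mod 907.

660

32 - 144 = -112 ≡ 795 (mod 907)
795 + 894 = 1689 ≡ 782 (mod 907)
782 - 122 = 660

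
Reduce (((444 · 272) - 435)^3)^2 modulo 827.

822

444 · 272 = 120768 ≡ 26 (mod 827)
26 - 435 = -409 ≡ 418 (mod 827)
(418)^3 ≡ 608 (mod 827)
(608)^2 ≡ 822 (mod 827)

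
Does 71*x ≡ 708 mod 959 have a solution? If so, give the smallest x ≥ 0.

gcd(71, 959) = 1, so a unique solution mod 959 exists.
71⁻¹ ≡ 932 (mod 959).
x ≡ 932*708 ≡ 64 (mod 959).

64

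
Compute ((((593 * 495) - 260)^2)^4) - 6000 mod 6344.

1489

593 * 495 = 293535 ≡ 1711 (mod 6344)
1711 - 260 = 1451
(1451)^2 ≡ 5537 (mod 6344)
(5537)^4 ≡ 1145 (mod 6344)
1145 - 6000 = -4855 ≡ 1489 (mod 6344)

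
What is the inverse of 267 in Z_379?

335

By the extended Euclidean algorithm:
379 = 1*267 + 112
267 = 2*112 + 43
112 = 2*43 + 26
43 = 1*26 + 17
26 = 1*17 + 9
17 = 1*9 + 8
9 = 1*8 + 1
8 = 8*1 + 0
gcd(267, 379) = 1, so the inverse exists.
Back-substitute for 1:
1 = 1*9 − 1*8
  = −1*17 + 2*9
  = 2*26 − 3*17
  = −3*43 + 5*26
  = 5*112 − 13*43
  = −13*267 + 31*112
  = 31*379 − 44*267
So 267⁻¹ ≡ −44 ≡ 335 (mod 379).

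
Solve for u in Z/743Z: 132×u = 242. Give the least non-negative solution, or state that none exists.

gcd(132, 743) = 1, so a unique solution mod 743 exists.
132⁻¹ ≡ 546 (mod 743).
u ≡ 546×242 ≡ 621 (mod 743).

621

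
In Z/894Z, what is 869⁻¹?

143

Run the extended Euclidean algorithm:
894 = 1·869 + 25
869 = 34·25 + 19
25 = 1·19 + 6
19 = 3·6 + 1
6 = 6·1 + 0
gcd(869, 894) = 1, so the inverse exists.
Bézout: 1 = −139·894 + 143·869.
So 869⁻¹ ≡ 143 (mod 894).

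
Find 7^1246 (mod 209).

26

By square-and-multiply:
1246 in binary is 10011011110, i.e. 1246 = 1024 + 128 + 64 + 16 + 8 + 4 + 2.
7^1 ≡ 7 (mod 209)
7^2 ≡ 7^2 = 49 (mod 209)
7^4 ≡ 49^2 = 2401 ≡ 102 (mod 209)
7^8 ≡ 102^2 = 10404 ≡ 163 (mod 209)
7^16 ≡ 163^2 = 26569 ≡ 26 (mod 209)
7^32 ≡ 26^2 = 676 ≡ 49 (mod 209)
7^64 ≡ 49^2 = 2401 ≡ 102 (mod 209)
7^128 ≡ 102^2 = 10404 ≡ 163 (mod 209)
7^256 ≡ 163^2 = 26569 ≡ 26 (mod 209)
7^512 ≡ 26^2 = 676 ≡ 49 (mod 209)
7^1024 ≡ 49^2 = 2401 ≡ 102 (mod 209)
7^1246 = 7^1024 × 7^128 × 7^64 × 7^16 × 7^8 × 7^4 × 7^2 ≡ 102 × 163 × 102 × 26 × 163 × 102 × 49 (mod 209).
Accumulate the product:
102 × 163 = 16626 ≡ 115
115 × 102 = 11730 ≡ 26
26 × 26 = 676 ≡ 49
49 × 163 = 7987 ≡ 45
45 × 102 = 4590 ≡ 201
201 × 49 = 9849 ≡ 26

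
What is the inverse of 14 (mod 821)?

176

Apply the Euclidean algorithm and back-substitute:
821 = 58*14 + 9
14 = 1*9 + 5
9 = 1*5 + 4
5 = 1*4 + 1
4 = 4*1 + 0
gcd(14, 821) = 1, so the inverse exists.
Back-substitute for 1:
1 = 1*5 − 1*4
  = −1*9 + 2*5
  = 2*14 − 3*9
  = −3*821 + 176*14
So 14⁻¹ ≡ 176 (mod 821).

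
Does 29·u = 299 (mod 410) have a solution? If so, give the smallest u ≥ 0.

gcd(29, 410) = 1, so a unique solution mod 410 exists.
29⁻¹ ≡ 99 (mod 410).
u ≡ 99·299 ≡ 81 (mod 410).

81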